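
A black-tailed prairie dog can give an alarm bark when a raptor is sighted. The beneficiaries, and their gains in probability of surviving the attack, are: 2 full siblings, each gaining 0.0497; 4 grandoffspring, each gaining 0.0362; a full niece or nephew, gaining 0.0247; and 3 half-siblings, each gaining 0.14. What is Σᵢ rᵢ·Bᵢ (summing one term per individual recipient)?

r to a full sibling = 0.5 (full sibs share both parents — two paths of length 2: r = 2·(1/2)^2 = 1/2).
r to a grandoffspring = 0.25 (two parent–offspring links: r = (1/2)^2 = 1/4).
r to a full niece or nephew = 1/4 (full aunt/uncle↔niece/nephew: two paths of length 3 through the shared grandparent pair: r = 2·(1/2)^3 = 1/4).
r to a half-sibling = 0.25 (half-sibs share one parent — one path of length 2: r = (1/2)^2 = 1/4).
Summing one r·B term per recipient: 2·0.5·0.0497 + 4·0.25·0.0362 + 1·0.25·0.0247 + 3·0.25·0.14 = 0.197075.

0.197075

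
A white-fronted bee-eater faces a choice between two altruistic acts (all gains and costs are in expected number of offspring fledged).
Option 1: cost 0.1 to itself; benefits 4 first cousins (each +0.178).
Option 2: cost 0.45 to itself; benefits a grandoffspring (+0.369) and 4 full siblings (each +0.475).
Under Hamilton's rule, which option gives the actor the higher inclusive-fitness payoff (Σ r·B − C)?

Option 2

Option 1: r to a first cousin = 0.125.
Option 1: Σ r·B − C = (4·0.125·0.178) − 0.1 = -0.011.
Option 2: r to a grandoffspring = 0.25.
Option 2: r to a full sibling = 0.5.
Option 2: Σ r·B − C = (1·0.25·0.369 + 4·0.5·0.475) − 0.45 = 0.59225.
Option 2 has the higher net inclusive-fitness payoff.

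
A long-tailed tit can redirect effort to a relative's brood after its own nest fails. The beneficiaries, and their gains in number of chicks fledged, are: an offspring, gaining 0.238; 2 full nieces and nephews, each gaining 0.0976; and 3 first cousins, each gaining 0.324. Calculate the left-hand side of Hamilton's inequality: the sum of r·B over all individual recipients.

0.2893

r to an offspring = 0.5 (one parent–offspring link: r = (1/2)^1 = 1/2).
r to a full niece or nephew = 0.25 (full aunt/uncle↔niece/nephew: two paths of length 3 through the shared grandparent pair: r = 2·(1/2)^3 = 1/4).
r to a first cousin = 1/8 (first cousins share one grandparent pair — two paths of length 4: r = 2·(1/2)^4 = 1/8).
Summing one r·B term per recipient: 1·0.5·0.238 + 2·0.25·0.0976 + 3·0.125·0.324 = 0.2893.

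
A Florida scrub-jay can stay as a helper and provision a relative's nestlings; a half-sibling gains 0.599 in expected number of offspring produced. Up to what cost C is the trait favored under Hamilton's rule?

0.14975

r to a half-sibling = 0.25 (half-sibs share one parent — one path of length 2: r = (1/2)^2 = 1/4).
Hamilton's rule: n·r·B > C, so the trait is favored while C < n·r·B = 1·0.25·0.599 = 0.14975.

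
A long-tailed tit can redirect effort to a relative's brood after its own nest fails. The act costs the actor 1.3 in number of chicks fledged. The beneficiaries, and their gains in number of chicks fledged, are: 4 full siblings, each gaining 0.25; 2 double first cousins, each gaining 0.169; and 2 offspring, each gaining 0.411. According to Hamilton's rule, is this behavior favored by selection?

Hamilton's rule: the trait is favored when the sum of r·B over every recipient exceeds the actor's cost C.
r to a full sibling = 1/2 (full sibs share both parents — two paths of length 2: r = 2·(1/2)^2 = 1/2).
r to a double first cousin = 0.25 (double first cousins share both grandparent pairs — four paths of length 4: r = 4·(1/2)^4 = 1/4).
r to an offspring = 0.5 (one parent–offspring link: r = (1/2)^1 = 1/2).
Summing one r·B term per recipient: 4·0.5·0.25 + 2·0.25·0.169 + 2·0.5·0.411 = 0.9955.
0.9955 < 1.3: the indirect benefit is less than the cost.

No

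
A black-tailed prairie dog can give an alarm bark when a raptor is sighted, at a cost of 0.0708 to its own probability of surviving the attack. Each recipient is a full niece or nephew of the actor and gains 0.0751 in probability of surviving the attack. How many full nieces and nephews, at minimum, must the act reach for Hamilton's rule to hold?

4

r to a full niece or nephew = 1/4 (full aunt/uncle↔niece/nephew: two paths of length 3 through the shared grandparent pair: r = 2·(1/2)^3 = 1/4).
Hamilton's rule: n·r·B > C  ⇒  n > C/(r·B) = 0.0708/(0.25·0.0751) = 3.771.
The smallest integer exceeding 3.771 is 4.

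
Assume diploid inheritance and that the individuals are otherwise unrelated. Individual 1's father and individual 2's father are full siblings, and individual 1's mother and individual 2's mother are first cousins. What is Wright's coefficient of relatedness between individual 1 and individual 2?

With two independent routes of shared ancestry, r is the sum of the two contributions.
Individual 1 and individual 2 are related in two ways: first cousins through their fathers (r = 1/8) and second cousins through their mothers (r = 1/32).
r = 1/8 + 1/32 = 5/32 = 0.15625.

0.15625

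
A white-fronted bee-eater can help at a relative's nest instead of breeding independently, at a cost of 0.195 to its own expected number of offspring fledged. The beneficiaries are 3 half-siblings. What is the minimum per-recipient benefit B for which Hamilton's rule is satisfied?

r to a half-sibling = 0.25 (half-sibs share one parent — one path of length 2: r = (1/2)^2 = 1/4).
Hamilton's rule with n recipients of equal r: n·r·B > C, so B > C/(n·r) = 0.195/(3·0.25) = 0.26.

0.26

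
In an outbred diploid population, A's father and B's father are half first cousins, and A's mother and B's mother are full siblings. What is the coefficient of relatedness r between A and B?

Relatedness sums over independent paths through distinct common ancestors.
A and B are related in two ways: half second cousins through their fathers (r = 1/64) and first cousins through their mothers (r = 1/8).
r = 1/64 + 1/8 = 0.140625.

0.140625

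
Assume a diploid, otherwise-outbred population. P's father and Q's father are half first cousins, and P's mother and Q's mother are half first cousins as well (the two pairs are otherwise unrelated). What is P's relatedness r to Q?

Wright's path rule: contributions from independent ancestry routes add.
P and Q are related in two ways: half second cousins through their fathers (r = 1/64) and half second cousins through their mothers (r = 1/64).
r = 1/64 + 1/64 = 0.03125.

0.03125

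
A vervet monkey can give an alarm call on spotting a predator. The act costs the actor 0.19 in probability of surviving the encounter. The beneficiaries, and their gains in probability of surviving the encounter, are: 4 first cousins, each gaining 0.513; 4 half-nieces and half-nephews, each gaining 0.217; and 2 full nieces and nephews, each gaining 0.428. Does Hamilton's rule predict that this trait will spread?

Yes

Hamilton's rule: the trait is favored when the sum of r·B over every recipient exceeds the actor's cost C.
r to a first cousin = 1/8 (first cousins share one grandparent pair — two paths of length 4: r = 2·(1/2)^4 = 1/8).
r to a half-niece or half-nephew = 0.125 (half-aunt/uncle↔niece/nephew: one path of length 3: r = (1/2)^3 = 1/8).
r to a full niece or nephew = 1/4 (full aunt/uncle↔niece/nephew: two paths of length 3 through the shared grandparent pair: r = 2·(1/2)^3 = 1/4).
Summing one r·B term per recipient: 4·0.125·0.513 + 4·0.125·0.217 + 2·0.25·0.428 = 0.579.
0.579 > 0.19: the indirect benefit exceeds the cost.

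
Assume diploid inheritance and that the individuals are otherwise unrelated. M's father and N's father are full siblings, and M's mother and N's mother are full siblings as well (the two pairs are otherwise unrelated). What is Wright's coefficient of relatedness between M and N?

0.25

With two independent routes of shared ancestry, r is the sum of the two contributions.
M and N are related in two ways: first cousins through their fathers (r = 1/8) and first cousins through their mothers (r = 1/8) — i.e. double first cousins.
r = 1/8 + 1/8 = 0.25.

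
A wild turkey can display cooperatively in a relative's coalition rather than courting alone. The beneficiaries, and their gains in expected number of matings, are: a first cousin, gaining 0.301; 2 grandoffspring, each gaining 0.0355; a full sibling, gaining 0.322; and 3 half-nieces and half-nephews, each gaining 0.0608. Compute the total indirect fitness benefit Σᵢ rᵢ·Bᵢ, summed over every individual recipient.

0.239175

r to a first cousin = 0.125 (first cousins share one grandparent pair — two paths of length 4: r = 2·(1/2)^4 = 1/8).
r to a grandoffspring = 0.25 (two parent–offspring links: r = (1/2)^2 = 1/4).
r to a full sibling = 1/2 (full sibs share both parents — two paths of length 2: r = 2·(1/2)^2 = 1/2).
r to a half-niece or half-nephew = 0.125 (half-aunt/uncle↔niece/nephew: one path of length 3: r = (1/2)^3 = 1/8).
Summing one r·B term per recipient: 1·0.125·0.301 + 2·0.25·0.0355 + 1·0.5·0.322 + 3·0.125·0.0608 = 0.239175.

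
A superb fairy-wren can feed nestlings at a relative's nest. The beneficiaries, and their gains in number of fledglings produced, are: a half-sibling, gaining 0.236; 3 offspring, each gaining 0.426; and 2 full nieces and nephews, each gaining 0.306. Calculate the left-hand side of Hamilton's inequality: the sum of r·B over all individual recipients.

r to a half-sibling = 0.25 (half-sibs share one parent — one path of length 2: r = (1/2)^2 = 1/4).
r to an offspring = 0.5 (one parent–offspring link: r = (1/2)^1 = 1/2).
r to a full niece or nephew = 0.25 (full aunt/uncle↔niece/nephew: two paths of length 3 through the shared grandparent pair: r = 2·(1/2)^3 = 1/4).
Summing one r·B term per recipient: 1·0.25·0.236 + 3·0.5·0.426 + 2·0.25·0.306 = 0.851.

0.851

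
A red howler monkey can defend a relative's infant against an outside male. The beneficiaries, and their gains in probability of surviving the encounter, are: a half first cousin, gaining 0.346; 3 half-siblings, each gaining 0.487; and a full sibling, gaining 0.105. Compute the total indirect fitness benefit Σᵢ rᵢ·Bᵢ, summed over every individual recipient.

0.439375

r to a half first cousin = 1/16 (half first cousins share one grandparent — one path of length 4: r = (1/2)^4 = 1/16).
r to a half-sibling = 1/4 (half-sibs share one parent — one path of length 2: r = (1/2)^2 = 1/4).
r to a full sibling = 0.5 (full sibs share both parents — two paths of length 2: r = 2·(1/2)^2 = 1/2).
Summing one r·B term per recipient: 1·0.0625·0.346 + 3·0.25·0.487 + 1·0.5·0.105 = 0.439375.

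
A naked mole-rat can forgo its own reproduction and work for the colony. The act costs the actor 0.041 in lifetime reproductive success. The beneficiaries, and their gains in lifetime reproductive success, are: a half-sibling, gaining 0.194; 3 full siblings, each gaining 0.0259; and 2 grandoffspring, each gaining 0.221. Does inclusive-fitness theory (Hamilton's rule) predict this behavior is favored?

Hamilton's rule: the trait is favored when the sum of r·B over every recipient exceeds the actor's cost C.
r to a half-sibling = 0.25 (half-sibs share one parent — one path of length 2: r = (1/2)^2 = 1/4).
r to a full sibling = 1/2 (full sibs share both parents — two paths of length 2: r = 2·(1/2)^2 = 1/2).
r to a grandoffspring = 0.25 (two parent–offspring links: r = (1/2)^2 = 1/4).
Summing one r·B term per recipient: 1·0.25·0.194 + 3·0.5·0.0259 + 2·0.25·0.221 = 0.19785.
0.19785 > 0.041: the indirect benefit exceeds the cost.

Yes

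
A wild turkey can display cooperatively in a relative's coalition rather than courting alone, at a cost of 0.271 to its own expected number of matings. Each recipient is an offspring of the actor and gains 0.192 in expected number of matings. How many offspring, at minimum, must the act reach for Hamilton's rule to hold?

r to an offspring = 1/2 (one parent–offspring link: r = (1/2)^1 = 1/2).
Hamilton's rule: n·r·B > C  ⇒  n > C/(r·B) = 0.271/(0.5·0.192) = 2.823.
The smallest integer exceeding 2.823 is 3.

3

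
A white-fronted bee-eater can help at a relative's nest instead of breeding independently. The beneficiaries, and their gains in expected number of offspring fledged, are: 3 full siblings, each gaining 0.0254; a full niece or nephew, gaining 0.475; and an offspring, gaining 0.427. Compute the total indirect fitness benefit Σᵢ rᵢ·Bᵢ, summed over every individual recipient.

0.37035

r to a full sibling = 1/2 (full sibs share both parents — two paths of length 2: r = 2·(1/2)^2 = 1/2).
r to a full niece or nephew = 0.25 (full aunt/uncle↔niece/nephew: two paths of length 3 through the shared grandparent pair: r = 2·(1/2)^3 = 1/4).
r to an offspring = 1/2 (one parent–offspring link: r = (1/2)^1 = 1/2).
Summing one r·B term per recipient: 3·0.5·0.0254 + 1·0.25·0.475 + 1·0.5·0.427 = 0.37035.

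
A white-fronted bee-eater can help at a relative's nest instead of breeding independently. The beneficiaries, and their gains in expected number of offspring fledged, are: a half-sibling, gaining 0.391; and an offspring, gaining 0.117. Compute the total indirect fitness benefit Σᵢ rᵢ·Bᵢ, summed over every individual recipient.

r to a half-sibling = 0.25 (half-sibs share one parent — one path of length 2: r = (1/2)^2 = 1/4).
r to an offspring = 1/2 (one parent–offspring link: r = (1/2)^1 = 1/2).
Summing one r·B term per recipient: 1·0.25·0.391 + 1·0.5·0.117 = 0.15625.

0.15625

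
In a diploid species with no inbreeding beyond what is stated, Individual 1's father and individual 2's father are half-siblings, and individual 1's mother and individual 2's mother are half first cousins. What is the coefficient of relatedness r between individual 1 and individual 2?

Relatedness sums over independent paths through distinct common ancestors.
Individual 1 and individual 2 are related in two ways: half first cousins through their fathers (r = 1/16) and half second cousins through their mothers (r = 1/64).
r = 1/16 + 1/64 = 5/64 = 0.078125.

0.078125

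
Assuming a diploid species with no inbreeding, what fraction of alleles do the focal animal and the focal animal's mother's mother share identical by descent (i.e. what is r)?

Each parent–offspring link contributes a factor of 1/2, and independent paths through distinct common ancestors add.
Two parent–offspring links: r = (1/2)^2 = 1/4.

0.25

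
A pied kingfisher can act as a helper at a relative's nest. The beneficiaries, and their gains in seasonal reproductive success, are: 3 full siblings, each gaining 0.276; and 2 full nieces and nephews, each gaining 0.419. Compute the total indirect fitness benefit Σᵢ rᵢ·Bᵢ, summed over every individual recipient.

0.6235

r to a full sibling = 0.5 (full sibs share both parents — two paths of length 2: r = 2·(1/2)^2 = 1/2).
r to a full niece or nephew = 0.25 (full aunt/uncle↔niece/nephew: two paths of length 3 through the shared grandparent pair: r = 2·(1/2)^3 = 1/4).
Summing one r·B term per recipient: 3·0.5·0.276 + 2·0.25·0.419 = 0.6235.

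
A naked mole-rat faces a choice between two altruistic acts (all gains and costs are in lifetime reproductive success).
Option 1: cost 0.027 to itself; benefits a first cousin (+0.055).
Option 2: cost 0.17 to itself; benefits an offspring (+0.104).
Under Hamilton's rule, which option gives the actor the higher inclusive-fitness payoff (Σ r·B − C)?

Option 1: r to a first cousin = 0.125.
Option 1: Σ r·B − C = (1·0.125·0.055) − 0.027 = -0.020125.
Option 2: r to an offspring = 0.5.
Option 2: Σ r·B − C = (1·0.5·0.104) − 0.17 = -0.118.
Option 1 has the higher net inclusive-fitness payoff.

Option 1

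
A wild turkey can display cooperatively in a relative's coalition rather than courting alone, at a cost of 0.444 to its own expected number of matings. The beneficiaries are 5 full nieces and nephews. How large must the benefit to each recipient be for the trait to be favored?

r to a full niece or nephew = 1/4 (full aunt/uncle↔niece/nephew: two paths of length 3 through the shared grandparent pair: r = 2·(1/2)^3 = 1/4).
Hamilton's rule with n recipients of equal r: n·r·B > C, so B > C/(n·r) = 0.444/(5·0.25) = 0.3552.

0.3552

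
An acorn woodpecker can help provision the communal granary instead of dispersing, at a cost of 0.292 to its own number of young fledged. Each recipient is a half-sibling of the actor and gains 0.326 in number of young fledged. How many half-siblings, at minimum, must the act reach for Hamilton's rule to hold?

r to a half-sibling = 0.25 (half-sibs share one parent — one path of length 2: r = (1/2)^2 = 1/4).
Hamilton's rule: n·r·B > C  ⇒  n > C/(r·B) = 0.292/(0.25·0.326) = 3.583.
The smallest integer exceeding 3.583 is 4.

4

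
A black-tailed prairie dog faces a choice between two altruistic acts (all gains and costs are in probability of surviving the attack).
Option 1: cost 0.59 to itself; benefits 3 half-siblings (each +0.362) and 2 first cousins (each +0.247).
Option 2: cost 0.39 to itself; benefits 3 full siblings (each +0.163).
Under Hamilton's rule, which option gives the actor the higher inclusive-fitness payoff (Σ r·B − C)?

Option 1: r to a half-sibling = 0.25.
Option 1: r to a first cousin = 0.125.
Option 1: Σ r·B − C = (3·0.25·0.362 + 2·0.125·0.247) − 0.59 = -0.25675.
Option 2: r to a full sibling = 0.5.
Option 2: Σ r·B − C = (3·0.5·0.163) − 0.39 = -0.1455.
Option 2 has the higher net inclusive-fitness payoff.

Option 2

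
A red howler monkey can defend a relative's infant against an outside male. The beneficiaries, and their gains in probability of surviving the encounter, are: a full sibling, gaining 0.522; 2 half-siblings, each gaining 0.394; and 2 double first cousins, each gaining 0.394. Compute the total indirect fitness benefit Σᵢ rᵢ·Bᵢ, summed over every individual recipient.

0.655

r to a full sibling = 0.5 (full sibs share both parents — two paths of length 2: r = 2·(1/2)^2 = 1/2).
r to a half-sibling = 0.25 (half-sibs share one parent — one path of length 2: r = (1/2)^2 = 1/4).
r to a double first cousin = 0.25 (double first cousins share both grandparent pairs — four paths of length 4: r = 4·(1/2)^4 = 1/4).
Summing one r·B term per recipient: 1·0.5·0.522 + 2·0.25·0.394 + 2·0.25·0.394 = 0.655.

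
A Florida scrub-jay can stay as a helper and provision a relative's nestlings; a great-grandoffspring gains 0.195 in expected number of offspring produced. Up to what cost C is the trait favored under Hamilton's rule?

r to a great-grandoffspring = 0.125 (three parent–offspring links: r = (1/2)^3 = 1/8).
Hamilton's rule: n·r·B > C, so the trait is favored while C < n·r·B = 1·0.125·0.195 = 0.024375.

0.024375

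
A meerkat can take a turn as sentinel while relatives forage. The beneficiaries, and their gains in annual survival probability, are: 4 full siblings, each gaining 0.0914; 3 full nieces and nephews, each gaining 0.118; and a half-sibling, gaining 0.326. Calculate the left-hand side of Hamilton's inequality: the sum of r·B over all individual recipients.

r to a full sibling = 0.5 (full sibs share both parents — two paths of length 2: r = 2·(1/2)^2 = 1/2).
r to a full niece or nephew = 1/4 (full aunt/uncle↔niece/nephew: two paths of length 3 through the shared grandparent pair: r = 2·(1/2)^3 = 1/4).
r to a half-sibling = 1/4 (half-sibs share one parent — one path of length 2: r = (1/2)^2 = 1/4).
Summing one r·B term per recipient: 4·0.5·0.0914 + 3·0.25·0.118 + 1·0.25·0.326 = 0.3528.

0.3528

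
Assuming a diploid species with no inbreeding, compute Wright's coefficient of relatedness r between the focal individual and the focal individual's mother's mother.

0.25

Each parent–offspring link contributes a factor of 1/2, and independent paths through distinct common ancestors add.
Two parent–offspring links: r = (1/2)^2 = 1/4.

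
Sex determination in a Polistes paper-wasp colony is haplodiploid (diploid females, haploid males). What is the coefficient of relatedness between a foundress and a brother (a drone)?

Her haploid brother carries none of their father's genes and a random half of their mother's genome; that half matches the maternal half of her own genome with probability 1/2: r = 1/2 · 1/2 = 1/4.

0.25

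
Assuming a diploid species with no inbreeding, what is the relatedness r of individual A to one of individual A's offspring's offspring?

Each parent–offspring link contributes a factor of 1/2, and independent paths through distinct common ancestors add.
Two parent–offspring links: r = (1/2)^2 = 1/4.

0.25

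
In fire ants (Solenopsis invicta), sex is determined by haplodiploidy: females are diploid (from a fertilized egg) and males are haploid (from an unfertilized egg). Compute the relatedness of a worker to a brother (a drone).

0.25

Her haploid brother carries none of their father's genes and a random half of their mother's genome; that half matches the maternal half of her own genome with probability 1/2: r = 1/2 · 1/2 = 1/4.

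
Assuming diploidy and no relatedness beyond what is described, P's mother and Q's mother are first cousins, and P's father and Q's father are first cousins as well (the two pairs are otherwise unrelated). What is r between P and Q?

Relatedness sums over independent paths through distinct common ancestors.
P and Q are related in two ways: second cousins through their mothers (r = 1/32) and second cousins through their fathers (r = 1/32).
r = 1/32 + 1/32 = 0.0625.

0.0625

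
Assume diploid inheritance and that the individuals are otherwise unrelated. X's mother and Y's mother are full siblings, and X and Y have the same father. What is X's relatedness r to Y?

Independent pedigree routes through distinct common ancestors add.
X and Y are related in two ways: first cousins through their mothers (r = 1/8) and half-sibs through their shared father (r = 1/4).
r = 1/8 + 1/4 = 0.375.

0.375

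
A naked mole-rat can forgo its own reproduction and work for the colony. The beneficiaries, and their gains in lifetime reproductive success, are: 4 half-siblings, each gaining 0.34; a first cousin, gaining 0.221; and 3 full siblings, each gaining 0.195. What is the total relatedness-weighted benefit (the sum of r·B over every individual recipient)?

0.660125

r to a half-sibling = 1/4 (half-sibs share one parent — one path of length 2: r = (1/2)^2 = 1/4).
r to a first cousin = 0.125 (first cousins share one grandparent pair — two paths of length 4: r = 2·(1/2)^4 = 1/8).
r to a full sibling = 1/2 (full sibs share both parents — two paths of length 2: r = 2·(1/2)^2 = 1/2).
Summing one r·B term per recipient: 4·0.25·0.34 + 1·0.125·0.221 + 3·0.5·0.195 = 0.660125.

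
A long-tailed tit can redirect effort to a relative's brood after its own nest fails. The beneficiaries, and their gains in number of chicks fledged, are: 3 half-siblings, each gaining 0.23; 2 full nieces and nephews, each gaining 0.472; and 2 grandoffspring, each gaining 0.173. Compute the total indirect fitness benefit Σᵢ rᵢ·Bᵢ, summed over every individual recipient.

0.495

r to a half-sibling = 1/4 (half-sibs share one parent — one path of length 2: r = (1/2)^2 = 1/4).
r to a full niece or nephew = 1/4 (full aunt/uncle↔niece/nephew: two paths of length 3 through the shared grandparent pair: r = 2·(1/2)^3 = 1/4).
r to a grandoffspring = 1/4 (two parent–offspring links: r = (1/2)^2 = 1/4).
Summing one r·B term per recipient: 3·0.25·0.23 + 2·0.25·0.472 + 2·0.25·0.173 = 0.495.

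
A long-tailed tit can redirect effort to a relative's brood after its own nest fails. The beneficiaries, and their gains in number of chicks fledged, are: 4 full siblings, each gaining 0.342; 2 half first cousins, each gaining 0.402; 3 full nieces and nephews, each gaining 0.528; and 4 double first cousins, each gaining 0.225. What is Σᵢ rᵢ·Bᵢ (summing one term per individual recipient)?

1.35525

r to a full sibling = 1/2 (full sibs share both parents — two paths of length 2: r = 2·(1/2)^2 = 1/2).
r to a half first cousin = 0.0625 (half first cousins share one grandparent — one path of length 4: r = (1/2)^4 = 1/16).
r to a full niece or nephew = 1/4 (full aunt/uncle↔niece/nephew: two paths of length 3 through the shared grandparent pair: r = 2·(1/2)^3 = 1/4).
r to a double first cousin = 1/4 (double first cousins share both grandparent pairs — four paths of length 4: r = 4·(1/2)^4 = 1/4).
Summing one r·B term per recipient: 4·0.5·0.342 + 2·0.0625·0.402 + 3·0.25·0.528 + 4·0.25·0.225 = 1.35525.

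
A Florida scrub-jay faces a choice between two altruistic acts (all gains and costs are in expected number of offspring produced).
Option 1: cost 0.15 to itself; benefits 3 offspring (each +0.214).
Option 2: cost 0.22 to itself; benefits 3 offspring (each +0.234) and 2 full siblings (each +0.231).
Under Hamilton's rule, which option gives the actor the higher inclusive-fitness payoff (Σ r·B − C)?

Option 2

Option 1: r to an offspring = 0.5.
Option 1: Σ r·B − C = (3·0.5·0.214) − 0.15 = 0.171.
Option 2: r to an offspring = 0.5.
Option 2: r to a full sibling = 0.5.
Option 2: Σ r·B − C = (3·0.5·0.234 + 2·0.5·0.231) − 0.22 = 0.362.
Option 2 has the higher net inclusive-fitness payoff.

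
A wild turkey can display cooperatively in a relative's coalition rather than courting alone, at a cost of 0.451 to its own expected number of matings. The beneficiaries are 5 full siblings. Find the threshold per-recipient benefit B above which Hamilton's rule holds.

0.1804

r to a full sibling = 0.5 (full sibs share both parents — two paths of length 2: r = 2·(1/2)^2 = 1/2).
Hamilton's rule with n recipients of equal r: n·r·B > C, so B > C/(n·r) = 0.451/(5·0.5) = 0.1804.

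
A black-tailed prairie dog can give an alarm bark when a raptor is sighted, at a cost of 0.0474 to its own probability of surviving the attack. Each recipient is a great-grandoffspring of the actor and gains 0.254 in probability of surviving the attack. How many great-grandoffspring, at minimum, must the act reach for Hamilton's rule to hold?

r to a great-grandoffspring = 0.125 (three parent–offspring links: r = (1/2)^3 = 1/8).
Hamilton's rule: n·r·B > C  ⇒  n > C/(r·B) = 0.0474/(0.125·0.254) = 1.493.
The smallest integer exceeding 1.493 is 2.

2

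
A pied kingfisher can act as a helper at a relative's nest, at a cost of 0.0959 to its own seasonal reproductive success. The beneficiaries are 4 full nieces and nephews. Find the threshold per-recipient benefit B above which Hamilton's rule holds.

0.0959

r to a full niece or nephew = 0.25 (full aunt/uncle↔niece/nephew: two paths of length 3 through the shared grandparent pair: r = 2·(1/2)^3 = 1/4).
Hamilton's rule with n recipients of equal r: n·r·B > C, so B > C/(n·r) = 0.0959/(4·0.25) = 0.0959.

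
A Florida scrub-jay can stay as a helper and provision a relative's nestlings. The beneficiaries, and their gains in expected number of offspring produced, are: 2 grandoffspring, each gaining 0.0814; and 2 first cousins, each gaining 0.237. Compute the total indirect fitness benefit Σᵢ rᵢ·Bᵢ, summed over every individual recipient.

0.09995

r to a grandoffspring = 0.25 (two parent–offspring links: r = (1/2)^2 = 1/4).
r to a first cousin = 1/8 (first cousins share one grandparent pair — two paths of length 4: r = 2·(1/2)^4 = 1/8).
Summing one r·B term per recipient: 2·0.25·0.0814 + 2·0.125·0.237 = 0.09995.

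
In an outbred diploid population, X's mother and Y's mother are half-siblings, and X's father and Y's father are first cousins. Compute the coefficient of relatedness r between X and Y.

0.09375

Relatedness sums over independent paths through distinct common ancestors.
X and Y are related in two ways: half first cousins through their mothers (r = 1/16) and second cousins through their fathers (r = 1/32).
r = 1/16 + 1/32 = 0.09375.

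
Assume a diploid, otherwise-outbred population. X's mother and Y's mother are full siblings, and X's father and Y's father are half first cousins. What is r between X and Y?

Independent pedigree routes through distinct common ancestors add.
X and Y are related in two ways: first cousins through their mothers (r = 1/8) and half second cousins through their fathers (r = 1/64).
r = 1/8 + 1/64 = 9/64 = 0.140625.

0.140625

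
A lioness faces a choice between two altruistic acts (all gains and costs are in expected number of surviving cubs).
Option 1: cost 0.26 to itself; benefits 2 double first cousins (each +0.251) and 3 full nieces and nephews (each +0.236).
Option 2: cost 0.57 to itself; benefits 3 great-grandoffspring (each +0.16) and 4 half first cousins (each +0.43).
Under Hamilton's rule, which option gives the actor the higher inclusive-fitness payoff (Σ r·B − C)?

Option 1: r to a double first cousin = 0.25.
Option 1: r to a full niece or nephew = 0.25.
Option 1: Σ r·B − C = (2·0.25·0.251 + 3·0.25·0.236) − 0.26 = 0.0425.
Option 2: r to a great-grandoffspring = 0.125.
Option 2: r to a half first cousin = 0.0625.
Option 2: Σ r·B − C = (3·0.125·0.16 + 4·0.0625·0.43) − 0.57 = -0.4025.
Option 1 has the higher net inclusive-fitness payoff.

Option 1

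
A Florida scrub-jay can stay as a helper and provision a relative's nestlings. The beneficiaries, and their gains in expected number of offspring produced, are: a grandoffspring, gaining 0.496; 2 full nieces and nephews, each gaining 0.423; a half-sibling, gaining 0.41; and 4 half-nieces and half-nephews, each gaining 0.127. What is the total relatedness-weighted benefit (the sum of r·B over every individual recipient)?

r to a grandoffspring = 1/4 (two parent–offspring links: r = (1/2)^2 = 1/4).
r to a full niece or nephew = 0.25 (full aunt/uncle↔niece/nephew: two paths of length 3 through the shared grandparent pair: r = 2·(1/2)^3 = 1/4).
r to a half-sibling = 1/4 (half-sibs share one parent — one path of length 2: r = (1/2)^2 = 1/4).
r to a half-niece or half-nephew = 1/8 (half-aunt/uncle↔niece/nephew: one path of length 3: r = (1/2)^3 = 1/8).
Summing one r·B term per recipient: 1·0.25·0.496 + 2·0.25·0.423 + 1·0.25·0.41 + 4·0.125·0.127 = 0.5015.

0.5015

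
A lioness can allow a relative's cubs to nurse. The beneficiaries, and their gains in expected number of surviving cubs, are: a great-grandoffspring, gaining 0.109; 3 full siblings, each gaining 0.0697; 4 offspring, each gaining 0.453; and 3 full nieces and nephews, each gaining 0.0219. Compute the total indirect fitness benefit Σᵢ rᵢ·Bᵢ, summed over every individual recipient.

r to a great-grandoffspring = 1/8 (three parent–offspring links: r = (1/2)^3 = 1/8).
r to a full sibling = 1/2 (full sibs share both parents — two paths of length 2: r = 2·(1/2)^2 = 1/2).
r to an offspring = 0.5 (one parent–offspring link: r = (1/2)^1 = 1/2).
r to a full niece or nephew = 0.25 (full aunt/uncle↔niece/nephew: two paths of length 3 through the shared grandparent pair: r = 2·(1/2)^3 = 1/4).
Summing one r·B term per recipient: 1·0.125·0.109 + 3·0.5·0.0697 + 4·0.5·0.453 + 3·0.25·0.0219 = 1.0406.

1.0406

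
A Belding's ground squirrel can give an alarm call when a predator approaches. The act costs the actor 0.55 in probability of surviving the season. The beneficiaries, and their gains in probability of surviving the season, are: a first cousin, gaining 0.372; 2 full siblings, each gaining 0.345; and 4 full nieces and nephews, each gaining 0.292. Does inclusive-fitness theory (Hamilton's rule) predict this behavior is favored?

Yes

Hamilton's rule: the trait is favored when the sum of r·B over every recipient exceeds the actor's cost C.
r to a first cousin = 0.125 (first cousins share one grandparent pair — two paths of length 4: r = 2·(1/2)^4 = 1/8).
r to a full sibling = 1/2 (full sibs share both parents — two paths of length 2: r = 2·(1/2)^2 = 1/2).
r to a full niece or nephew = 0.25 (full aunt/uncle↔niece/nephew: two paths of length 3 through the shared grandparent pair: r = 2·(1/2)^3 = 1/4).
Summing one r·B term per recipient: 1·0.125·0.372 + 2·0.5·0.345 + 4·0.25·0.292 = 0.6835.
0.6835 > 0.55: the indirect benefit exceeds the cost.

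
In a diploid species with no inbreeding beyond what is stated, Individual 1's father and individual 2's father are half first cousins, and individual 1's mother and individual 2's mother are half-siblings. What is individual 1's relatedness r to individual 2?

0.078125

Wright's path rule: contributions from independent ancestry routes add.
Individual 1 and individual 2 are related in two ways: half second cousins through their fathers (r = 1/64) and half first cousins through their mothers (r = 1/16).
r = 1/64 + 1/16 = 0.078125.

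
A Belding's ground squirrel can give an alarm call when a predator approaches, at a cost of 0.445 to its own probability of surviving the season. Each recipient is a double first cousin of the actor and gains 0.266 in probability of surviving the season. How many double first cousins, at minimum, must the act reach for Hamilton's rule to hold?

r to a double first cousin = 1/4 (double first cousins share both grandparent pairs — four paths of length 4: r = 4·(1/2)^4 = 1/4).
Hamilton's rule: n·r·B > C  ⇒  n > C/(r·B) = 0.445/(0.25·0.266) = 6.692.
The smallest integer exceeding 6.692 is 7.

7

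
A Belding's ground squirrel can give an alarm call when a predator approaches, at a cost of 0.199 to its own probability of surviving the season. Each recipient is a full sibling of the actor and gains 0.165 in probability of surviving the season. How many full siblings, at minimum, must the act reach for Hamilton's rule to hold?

3

r to a full sibling = 0.5 (full sibs share both parents — two paths of length 2: r = 2·(1/2)^2 = 1/2).
Hamilton's rule: n·r·B > C  ⇒  n > C/(r·B) = 0.199/(0.5·0.165) = 2.412.
The smallest integer exceeding 2.412 is 3.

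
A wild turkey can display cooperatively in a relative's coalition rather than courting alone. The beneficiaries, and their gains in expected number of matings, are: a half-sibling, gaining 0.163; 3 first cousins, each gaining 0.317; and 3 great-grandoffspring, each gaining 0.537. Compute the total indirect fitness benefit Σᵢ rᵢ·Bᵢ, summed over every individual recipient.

0.361

r to a half-sibling = 0.25 (half-sibs share one parent — one path of length 2: r = (1/2)^2 = 1/4).
r to a first cousin = 1/8 (first cousins share one grandparent pair — two paths of length 4: r = 2·(1/2)^4 = 1/8).
r to a great-grandoffspring = 0.125 (three parent–offspring links: r = (1/2)^3 = 1/8).
Summing one r·B term per recipient: 1·0.25·0.163 + 3·0.125·0.317 + 3·0.125·0.537 = 0.361.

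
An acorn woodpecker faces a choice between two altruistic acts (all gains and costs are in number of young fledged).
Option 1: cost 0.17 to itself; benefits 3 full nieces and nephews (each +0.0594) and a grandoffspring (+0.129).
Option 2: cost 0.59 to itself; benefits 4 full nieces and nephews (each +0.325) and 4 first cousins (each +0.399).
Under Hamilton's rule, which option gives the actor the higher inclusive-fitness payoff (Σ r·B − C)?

Option 2

Option 1: r to a full niece or nephew = 0.25.
Option 1: r to a grandoffspring = 0.25.
Option 1: Σ r·B − C = (3·0.25·0.0594 + 1·0.25·0.129) − 0.17 = -0.0932.
Option 2: r to a full niece or nephew = 0.25.
Option 2: r to a first cousin = 0.125.
Option 2: Σ r·B − C = (4·0.25·0.325 + 4·0.125·0.399) − 0.59 = -0.0655.
Option 2 has the higher net inclusive-fitness payoff.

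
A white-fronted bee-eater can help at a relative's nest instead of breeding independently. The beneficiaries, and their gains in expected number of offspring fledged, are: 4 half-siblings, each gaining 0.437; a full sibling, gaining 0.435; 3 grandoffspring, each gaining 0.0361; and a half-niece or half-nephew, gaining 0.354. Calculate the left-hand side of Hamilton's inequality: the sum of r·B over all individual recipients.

0.725825

r to a half-sibling = 1/4 (half-sibs share one parent — one path of length 2: r = (1/2)^2 = 1/4).
r to a full sibling = 1/2 (full sibs share both parents — two paths of length 2: r = 2·(1/2)^2 = 1/2).
r to a grandoffspring = 0.25 (two parent–offspring links: r = (1/2)^2 = 1/4).
r to a half-niece or half-nephew = 1/8 (half-aunt/uncle↔niece/nephew: one path of length 3: r = (1/2)^3 = 1/8).
Summing one r·B term per recipient: 4·0.25·0.437 + 1·0.5·0.435 + 3·0.25·0.0361 + 1·0.125·0.354 = 0.725825.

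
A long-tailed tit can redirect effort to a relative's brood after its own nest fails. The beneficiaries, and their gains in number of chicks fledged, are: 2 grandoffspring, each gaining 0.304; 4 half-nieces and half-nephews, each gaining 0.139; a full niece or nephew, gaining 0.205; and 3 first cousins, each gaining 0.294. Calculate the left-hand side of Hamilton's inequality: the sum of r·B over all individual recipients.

r to a grandoffspring = 0.25 (two parent–offspring links: r = (1/2)^2 = 1/4).
r to a half-niece or half-nephew = 1/8 (half-aunt/uncle↔niece/nephew: one path of length 3: r = (1/2)^3 = 1/8).
r to a full niece or nephew = 1/4 (full aunt/uncle↔niece/nephew: two paths of length 3 through the shared grandparent pair: r = 2·(1/2)^3 = 1/4).
r to a first cousin = 1/8 (first cousins share one grandparent pair — two paths of length 4: r = 2·(1/2)^4 = 1/8).
Summing one r·B term per recipient: 2·0.25·0.304 + 4·0.125·0.139 + 1·0.25·0.205 + 3·0.125·0.294 = 0.383.

0.383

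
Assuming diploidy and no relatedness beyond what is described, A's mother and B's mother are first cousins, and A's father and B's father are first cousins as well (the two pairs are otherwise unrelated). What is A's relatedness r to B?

0.0625

Wright's path rule: contributions from independent ancestry routes add.
A and B are related in two ways: second cousins through their mothers (r = 1/32) and second cousins through their fathers (r = 1/32).
r = 1/32 + 1/32 = 0.0625.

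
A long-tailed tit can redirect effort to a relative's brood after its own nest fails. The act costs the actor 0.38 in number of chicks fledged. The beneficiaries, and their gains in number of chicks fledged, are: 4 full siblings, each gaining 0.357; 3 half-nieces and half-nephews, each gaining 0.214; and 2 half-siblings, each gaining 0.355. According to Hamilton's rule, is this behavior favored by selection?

Yes

Hamilton's rule: the trait is favored when the sum of r·B over every recipient exceeds the actor's cost C.
r to a full sibling = 1/2 (full sibs share both parents — two paths of length 2: r = 2·(1/2)^2 = 1/2).
r to a half-niece or half-nephew = 1/8 (half-aunt/uncle↔niece/nephew: one path of length 3: r = (1/2)^3 = 1/8).
r to a half-sibling = 0.25 (half-sibs share one parent — one path of length 2: r = (1/2)^2 = 1/4).
Summing one r·B term per recipient: 4·0.5·0.357 + 3·0.125·0.214 + 2·0.25·0.355 = 0.97175.
0.97175 > 0.38: the indirect benefit exceeds the cost.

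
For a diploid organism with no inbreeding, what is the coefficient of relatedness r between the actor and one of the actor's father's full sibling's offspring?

0.125

Each parent–offspring link contributes a factor of 1/2, and independent paths through distinct common ancestors add.
First cousins share one grandparent pair — two paths of length 4: r = 2·(1/2)^4 = 1/8.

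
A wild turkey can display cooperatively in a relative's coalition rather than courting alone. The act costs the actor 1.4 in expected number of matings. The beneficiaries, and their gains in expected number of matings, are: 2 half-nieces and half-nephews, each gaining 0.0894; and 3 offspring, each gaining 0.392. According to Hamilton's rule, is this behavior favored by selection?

No

Hamilton's rule: the trait is favored when the sum of r·B over every recipient exceeds the actor's cost C.
r to a half-niece or half-nephew = 0.125 (half-aunt/uncle↔niece/nephew: one path of length 3: r = (1/2)^3 = 1/8).
r to an offspring = 0.5 (one parent–offspring link: r = (1/2)^1 = 1/2).
Summing one r·B term per recipient: 2·0.125·0.0894 + 3·0.5·0.392 = 0.61035.
0.61035 < 1.4: the indirect benefit is less than the cost.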